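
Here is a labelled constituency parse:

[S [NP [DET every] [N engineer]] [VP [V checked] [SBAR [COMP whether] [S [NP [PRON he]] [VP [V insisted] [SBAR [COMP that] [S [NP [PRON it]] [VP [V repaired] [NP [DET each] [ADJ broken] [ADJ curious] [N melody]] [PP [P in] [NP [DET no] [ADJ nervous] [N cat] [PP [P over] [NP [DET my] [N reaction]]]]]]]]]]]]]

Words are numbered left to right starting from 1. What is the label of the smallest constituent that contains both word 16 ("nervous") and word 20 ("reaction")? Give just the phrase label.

NP

Word 16 lies under S → VP → SBAR → S → VP → SBAR → S → VP → PP → NP → ADJ; word 20 lies under S → VP → SBAR → S → VP → SBAR → S → VP → PP → NP → PP → NP → N. The lowest shared node is the NP.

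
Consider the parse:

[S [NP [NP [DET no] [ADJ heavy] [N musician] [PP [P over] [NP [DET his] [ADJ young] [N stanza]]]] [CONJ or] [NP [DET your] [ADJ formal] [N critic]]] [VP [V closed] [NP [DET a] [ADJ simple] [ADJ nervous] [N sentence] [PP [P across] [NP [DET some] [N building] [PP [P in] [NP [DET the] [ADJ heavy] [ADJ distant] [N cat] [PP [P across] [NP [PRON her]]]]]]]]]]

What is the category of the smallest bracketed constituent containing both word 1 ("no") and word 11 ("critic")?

NP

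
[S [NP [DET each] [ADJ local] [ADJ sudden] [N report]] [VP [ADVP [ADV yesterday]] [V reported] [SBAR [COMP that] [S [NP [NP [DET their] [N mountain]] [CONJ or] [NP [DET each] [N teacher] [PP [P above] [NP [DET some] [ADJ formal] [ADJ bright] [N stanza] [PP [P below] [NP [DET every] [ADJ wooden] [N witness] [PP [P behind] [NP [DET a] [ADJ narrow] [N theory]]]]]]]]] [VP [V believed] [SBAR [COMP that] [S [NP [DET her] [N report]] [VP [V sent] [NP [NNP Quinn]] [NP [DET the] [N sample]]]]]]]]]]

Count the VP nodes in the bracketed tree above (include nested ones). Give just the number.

3

The VP constituents are: [VP yesterday reported that their mountain or each teacher above some formal bright stanza below every wooden witness behind a narrow theory believed that her report sent Quinn the sample]; [VP believed that her report sent Quinn the sample]; [VP sent Quinn the sample]. Total: 3.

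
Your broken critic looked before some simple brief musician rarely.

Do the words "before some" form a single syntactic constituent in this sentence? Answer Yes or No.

No

The smallest constituent containing the whole sequence is the prepositional phrase [PP before some simple brief musician], but the sequence is only part of it — it straddles the boundary between preposition "before" and noun phrase "some simple brief musician".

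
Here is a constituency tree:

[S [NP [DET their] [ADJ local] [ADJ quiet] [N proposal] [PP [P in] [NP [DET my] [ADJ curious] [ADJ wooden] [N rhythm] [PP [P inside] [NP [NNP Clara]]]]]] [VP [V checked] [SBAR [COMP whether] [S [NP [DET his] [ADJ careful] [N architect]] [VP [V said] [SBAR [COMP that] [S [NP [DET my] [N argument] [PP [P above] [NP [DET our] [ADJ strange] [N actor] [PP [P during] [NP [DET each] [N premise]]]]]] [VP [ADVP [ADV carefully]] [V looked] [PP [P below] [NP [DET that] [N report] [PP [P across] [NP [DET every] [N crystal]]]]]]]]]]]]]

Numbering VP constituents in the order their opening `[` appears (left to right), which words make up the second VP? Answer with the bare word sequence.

said that my argument above our strange actor during each premise carefully looked below that report across every crystal

In left-to-right order the VP constituents are "checked whether his careful architect said that my argument above our strange actor during each premise carefully looked below that report across every crystal"; "said that my argument above our strange actor during each premise carefully looked below that report across every crystal"; "carefully looked below that report across every crystal". Number 2 is "said that my argument above our strange actor during each premise carefully looked below that report across every crystal".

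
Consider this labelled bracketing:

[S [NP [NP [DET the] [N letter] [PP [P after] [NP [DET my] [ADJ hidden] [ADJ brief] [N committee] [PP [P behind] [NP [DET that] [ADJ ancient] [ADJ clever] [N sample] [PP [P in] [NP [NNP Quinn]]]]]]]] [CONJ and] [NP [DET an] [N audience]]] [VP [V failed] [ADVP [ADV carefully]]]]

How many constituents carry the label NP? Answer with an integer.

6

The NP constituents are: [NP the letter after my hidden brief committee behind that ancient clever sample in Quinn and an audience]; [NP the letter after my hidden brief committee behind that ancient clever sample in Quinn]; [NP my hidden brief committee behind that ancient clever sample in Quinn]; [NP that ancient clever sample in Quinn]; [NP Quinn]; [NP an audience]. Total: 6.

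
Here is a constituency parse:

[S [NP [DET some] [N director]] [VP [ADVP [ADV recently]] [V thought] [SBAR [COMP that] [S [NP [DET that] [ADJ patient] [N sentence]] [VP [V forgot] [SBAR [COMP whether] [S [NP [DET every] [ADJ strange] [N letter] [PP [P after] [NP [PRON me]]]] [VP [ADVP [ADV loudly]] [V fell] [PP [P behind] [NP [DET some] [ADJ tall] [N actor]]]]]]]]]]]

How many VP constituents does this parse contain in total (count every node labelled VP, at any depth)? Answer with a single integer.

3

Scanning left to right, an opening `[VP` appears at word positions 3, 9, 16 — 3 in total.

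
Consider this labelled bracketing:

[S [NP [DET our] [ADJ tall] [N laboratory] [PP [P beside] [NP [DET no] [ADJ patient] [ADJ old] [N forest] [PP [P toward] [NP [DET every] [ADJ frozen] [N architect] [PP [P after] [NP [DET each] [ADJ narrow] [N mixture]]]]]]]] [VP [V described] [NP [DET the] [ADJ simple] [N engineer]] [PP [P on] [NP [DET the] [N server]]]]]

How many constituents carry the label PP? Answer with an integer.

4

Listing each PP by its span: [PP beside no patient old forest toward every frozen architect after each narrow mixture]; [PP toward every frozen architect after each narrow mixture]; [PP after each narrow mixture]; [PP on the server] — that makes 4.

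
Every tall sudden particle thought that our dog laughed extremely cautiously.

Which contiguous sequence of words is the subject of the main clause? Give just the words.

every tall sudden particle

The subject of the main clause is the NP immediately before the verb "thought": "every tall sudden particle".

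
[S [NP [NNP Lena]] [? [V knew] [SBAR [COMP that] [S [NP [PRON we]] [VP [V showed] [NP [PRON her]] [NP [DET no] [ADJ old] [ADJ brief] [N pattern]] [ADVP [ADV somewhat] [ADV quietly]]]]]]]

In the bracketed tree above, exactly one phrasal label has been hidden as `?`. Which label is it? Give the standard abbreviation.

The `?` node immediately contains: V 'knew', SBAR. That is the internal structure of a verb phrase, so the label is VP.

VP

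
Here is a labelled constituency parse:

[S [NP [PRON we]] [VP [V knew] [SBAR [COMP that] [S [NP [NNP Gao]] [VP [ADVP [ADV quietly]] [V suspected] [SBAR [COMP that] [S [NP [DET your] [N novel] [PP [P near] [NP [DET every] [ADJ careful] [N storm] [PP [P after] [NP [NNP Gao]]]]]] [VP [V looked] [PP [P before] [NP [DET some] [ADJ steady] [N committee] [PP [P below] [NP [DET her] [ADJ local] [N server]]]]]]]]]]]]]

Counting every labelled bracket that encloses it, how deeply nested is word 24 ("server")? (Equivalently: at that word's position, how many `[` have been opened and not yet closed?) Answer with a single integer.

13

Counting open brackets not yet closed at "server": [S [VP [SBAR [S [VP [SBAR [S [VP [PP [NP [PP [NP [N = 13.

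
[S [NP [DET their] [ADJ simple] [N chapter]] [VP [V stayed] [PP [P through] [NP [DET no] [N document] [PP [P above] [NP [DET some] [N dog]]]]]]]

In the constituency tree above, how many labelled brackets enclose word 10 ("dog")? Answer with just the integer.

Counting open brackets not yet closed at "dog": [S [VP [PP [NP [PP [NP [N = 7.

7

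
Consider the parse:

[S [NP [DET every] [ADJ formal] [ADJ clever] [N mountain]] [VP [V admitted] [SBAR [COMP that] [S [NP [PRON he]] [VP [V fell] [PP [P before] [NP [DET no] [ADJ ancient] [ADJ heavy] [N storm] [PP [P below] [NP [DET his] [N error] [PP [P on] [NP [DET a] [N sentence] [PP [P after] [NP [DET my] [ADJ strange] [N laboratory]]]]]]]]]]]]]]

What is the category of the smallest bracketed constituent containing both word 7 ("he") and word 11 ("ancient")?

Both words fall inside [S he fell before no ancient heavy storm below his error on a sentence after my strange laboratory] (words 7–23), and no smaller constituent contains them both. Label: S.

S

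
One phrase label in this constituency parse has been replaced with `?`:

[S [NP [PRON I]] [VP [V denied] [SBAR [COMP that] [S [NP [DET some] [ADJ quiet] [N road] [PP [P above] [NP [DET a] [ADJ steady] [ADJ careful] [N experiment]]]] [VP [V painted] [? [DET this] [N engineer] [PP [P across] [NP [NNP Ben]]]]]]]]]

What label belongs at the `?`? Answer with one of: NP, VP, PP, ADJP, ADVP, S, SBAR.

Looking at what the `?` directly dominates — DET 'this', N 'engineer', PP — this is a noun phrase (NP).

NP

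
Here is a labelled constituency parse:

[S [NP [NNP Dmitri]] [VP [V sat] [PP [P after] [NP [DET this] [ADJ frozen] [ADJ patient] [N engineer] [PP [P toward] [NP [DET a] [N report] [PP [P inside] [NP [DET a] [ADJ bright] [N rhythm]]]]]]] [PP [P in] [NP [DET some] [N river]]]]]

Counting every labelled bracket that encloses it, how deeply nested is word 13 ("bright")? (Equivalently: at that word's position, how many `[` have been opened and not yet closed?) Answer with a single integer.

9

Path from the root down to the word: S → VP → PP → NP → PP → NP → PP → NP → ADJ. That is 9 enclosing brackets.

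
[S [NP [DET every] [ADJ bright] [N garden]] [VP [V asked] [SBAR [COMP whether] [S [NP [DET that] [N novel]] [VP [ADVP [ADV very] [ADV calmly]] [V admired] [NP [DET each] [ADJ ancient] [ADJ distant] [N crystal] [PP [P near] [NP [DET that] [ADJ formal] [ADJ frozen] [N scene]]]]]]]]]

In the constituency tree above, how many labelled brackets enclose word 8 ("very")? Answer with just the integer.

7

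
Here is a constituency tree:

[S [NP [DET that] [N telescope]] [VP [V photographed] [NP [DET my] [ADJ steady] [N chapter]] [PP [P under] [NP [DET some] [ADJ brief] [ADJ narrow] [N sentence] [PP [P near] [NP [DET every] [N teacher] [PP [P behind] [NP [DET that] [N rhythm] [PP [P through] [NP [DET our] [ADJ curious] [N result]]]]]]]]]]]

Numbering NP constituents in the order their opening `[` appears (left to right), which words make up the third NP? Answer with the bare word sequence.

The NP opening brackets appear, in order, over: "that telescope"; "my steady chapter"; "some brief narrow sentence near every teacher behind that rhythm through our curious result"; "every teacher behind that rhythm through our curious result"; "that rhythm through our curious result"; "our curious result". The third one spans "some brief narrow sentence near every teacher behind that rhythm through our curious result".

some brief narrow sentence near every teacher behind that rhythm through our curious result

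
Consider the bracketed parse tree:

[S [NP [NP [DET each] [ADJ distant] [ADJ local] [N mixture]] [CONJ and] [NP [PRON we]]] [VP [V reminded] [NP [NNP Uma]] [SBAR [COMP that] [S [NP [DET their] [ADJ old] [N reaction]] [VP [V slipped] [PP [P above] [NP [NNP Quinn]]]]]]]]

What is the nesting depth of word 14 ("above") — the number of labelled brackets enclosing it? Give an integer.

7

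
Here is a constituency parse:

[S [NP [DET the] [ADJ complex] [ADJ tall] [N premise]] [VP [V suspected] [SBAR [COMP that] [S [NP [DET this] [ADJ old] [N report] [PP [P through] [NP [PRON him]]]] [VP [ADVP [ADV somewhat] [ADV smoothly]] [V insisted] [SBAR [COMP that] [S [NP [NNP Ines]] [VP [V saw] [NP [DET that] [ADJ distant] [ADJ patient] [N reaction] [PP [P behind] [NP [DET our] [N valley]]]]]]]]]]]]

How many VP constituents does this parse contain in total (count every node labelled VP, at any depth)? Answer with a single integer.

Scanning left to right, an opening `[VP` appears at word positions 5, 12, 17 — 3 in total.

3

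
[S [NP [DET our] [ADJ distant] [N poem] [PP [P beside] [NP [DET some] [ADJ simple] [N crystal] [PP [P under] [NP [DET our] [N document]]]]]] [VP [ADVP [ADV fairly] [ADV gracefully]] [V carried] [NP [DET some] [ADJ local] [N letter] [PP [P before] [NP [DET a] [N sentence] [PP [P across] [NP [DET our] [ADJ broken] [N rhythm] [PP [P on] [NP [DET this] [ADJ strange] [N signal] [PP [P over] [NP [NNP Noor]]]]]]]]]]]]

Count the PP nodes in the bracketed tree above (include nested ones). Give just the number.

Scanning left to right, an opening `[PP` appears at word positions 4, 8, 17, 20, 24, 28 — 6 in total.

6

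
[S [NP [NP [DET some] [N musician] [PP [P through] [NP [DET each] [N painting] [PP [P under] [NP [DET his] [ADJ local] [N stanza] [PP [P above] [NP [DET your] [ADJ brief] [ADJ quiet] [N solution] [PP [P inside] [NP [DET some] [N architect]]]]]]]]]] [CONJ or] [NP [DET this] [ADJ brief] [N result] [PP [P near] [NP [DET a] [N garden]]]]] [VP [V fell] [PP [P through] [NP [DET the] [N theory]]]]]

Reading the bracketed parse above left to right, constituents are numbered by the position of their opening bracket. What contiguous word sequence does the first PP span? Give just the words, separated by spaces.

Opening `[PP` markers occur at word positions 3, 6, 10, 15, 22, 26; the first of these opens the constituent [PP through each painting under his local stanza above your brief quiet solution inside some architect].

through each painting under his local stanza above your brief quiet solution inside some architect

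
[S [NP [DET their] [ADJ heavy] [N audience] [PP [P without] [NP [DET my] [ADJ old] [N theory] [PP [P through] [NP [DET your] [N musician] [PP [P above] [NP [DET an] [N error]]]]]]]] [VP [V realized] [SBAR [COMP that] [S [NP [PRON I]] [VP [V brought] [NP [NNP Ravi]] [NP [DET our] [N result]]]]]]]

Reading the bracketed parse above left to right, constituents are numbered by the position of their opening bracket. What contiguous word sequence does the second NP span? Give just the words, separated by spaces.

my old theory through your musician above an error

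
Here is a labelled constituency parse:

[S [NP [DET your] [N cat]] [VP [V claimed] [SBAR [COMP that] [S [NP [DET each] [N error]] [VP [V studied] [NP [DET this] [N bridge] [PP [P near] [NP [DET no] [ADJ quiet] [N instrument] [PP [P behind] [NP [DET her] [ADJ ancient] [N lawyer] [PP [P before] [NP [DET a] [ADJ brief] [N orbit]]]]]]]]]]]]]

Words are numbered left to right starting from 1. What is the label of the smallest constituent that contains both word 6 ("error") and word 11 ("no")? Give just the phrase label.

S

Word 6 lies under S → VP → SBAR → S → NP → N; word 11 lies under S → VP → SBAR → S → VP → NP → PP → NP → DET. The lowest shared node is the S.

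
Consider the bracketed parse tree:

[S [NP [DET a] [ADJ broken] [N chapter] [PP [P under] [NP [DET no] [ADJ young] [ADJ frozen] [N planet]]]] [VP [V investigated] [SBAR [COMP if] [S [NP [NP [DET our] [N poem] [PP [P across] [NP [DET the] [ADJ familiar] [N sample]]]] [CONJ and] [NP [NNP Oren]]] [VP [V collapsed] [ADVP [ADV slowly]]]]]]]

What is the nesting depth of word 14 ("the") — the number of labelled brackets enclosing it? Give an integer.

9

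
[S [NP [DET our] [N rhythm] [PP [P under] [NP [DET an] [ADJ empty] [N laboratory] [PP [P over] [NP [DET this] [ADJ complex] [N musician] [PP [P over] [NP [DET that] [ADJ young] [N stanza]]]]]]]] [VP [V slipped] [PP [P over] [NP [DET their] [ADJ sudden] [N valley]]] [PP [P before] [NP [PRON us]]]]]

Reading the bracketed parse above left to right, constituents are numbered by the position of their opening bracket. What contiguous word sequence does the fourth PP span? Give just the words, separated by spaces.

over their sudden valley

Opening `[PP` markers occur at word positions 3, 7, 11, 16, 20; the fourth of these opens the constituent [PP over their sudden valley].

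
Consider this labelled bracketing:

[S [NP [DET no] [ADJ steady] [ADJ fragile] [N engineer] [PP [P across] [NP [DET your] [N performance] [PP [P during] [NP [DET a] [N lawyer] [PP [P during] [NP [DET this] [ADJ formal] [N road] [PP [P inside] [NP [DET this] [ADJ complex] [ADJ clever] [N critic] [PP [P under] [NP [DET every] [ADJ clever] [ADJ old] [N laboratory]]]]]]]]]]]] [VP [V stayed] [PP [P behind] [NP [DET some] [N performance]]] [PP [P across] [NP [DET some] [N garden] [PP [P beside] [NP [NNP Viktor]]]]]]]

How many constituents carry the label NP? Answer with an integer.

9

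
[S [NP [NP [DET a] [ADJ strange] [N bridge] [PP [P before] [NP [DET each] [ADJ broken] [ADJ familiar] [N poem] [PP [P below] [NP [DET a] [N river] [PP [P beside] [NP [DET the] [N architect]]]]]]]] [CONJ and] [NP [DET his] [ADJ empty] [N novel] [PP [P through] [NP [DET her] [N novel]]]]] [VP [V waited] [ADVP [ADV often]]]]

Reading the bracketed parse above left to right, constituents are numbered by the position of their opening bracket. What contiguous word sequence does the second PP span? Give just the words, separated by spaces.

below a river beside the architect

The PP opening brackets appear, in order, over: "before each broken familiar poem below a river beside the architect"; "below a river beside the architect"; "beside the architect"; "through her novel". The second one spans "below a river beside the architect".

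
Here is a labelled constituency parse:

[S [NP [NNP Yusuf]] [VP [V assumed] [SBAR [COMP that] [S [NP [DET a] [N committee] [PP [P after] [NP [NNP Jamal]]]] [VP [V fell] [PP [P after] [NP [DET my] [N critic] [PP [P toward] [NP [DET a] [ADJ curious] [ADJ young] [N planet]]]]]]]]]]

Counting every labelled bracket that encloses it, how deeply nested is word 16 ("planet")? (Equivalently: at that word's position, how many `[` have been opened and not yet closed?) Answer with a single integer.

Counting open brackets not yet closed at "planet": [S [VP [SBAR [S [VP [PP [NP [PP [NP [N = 10.

10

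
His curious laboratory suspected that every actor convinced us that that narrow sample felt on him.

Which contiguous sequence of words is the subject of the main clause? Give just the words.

"his curious laboratory" is the NP that combines with the VP headed by "suspected" to form the main clause — the subject.

his curious laboratory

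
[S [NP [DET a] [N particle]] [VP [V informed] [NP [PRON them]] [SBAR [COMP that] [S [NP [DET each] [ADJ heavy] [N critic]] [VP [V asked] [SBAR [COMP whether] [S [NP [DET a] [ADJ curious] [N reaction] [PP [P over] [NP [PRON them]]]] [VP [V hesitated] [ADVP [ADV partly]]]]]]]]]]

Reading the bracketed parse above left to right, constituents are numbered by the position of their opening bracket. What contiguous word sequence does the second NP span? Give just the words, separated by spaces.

Opening `[NP` markers occur at word positions 1, 4, 6, 11, 15; the second of these opens the constituent [NP them].

them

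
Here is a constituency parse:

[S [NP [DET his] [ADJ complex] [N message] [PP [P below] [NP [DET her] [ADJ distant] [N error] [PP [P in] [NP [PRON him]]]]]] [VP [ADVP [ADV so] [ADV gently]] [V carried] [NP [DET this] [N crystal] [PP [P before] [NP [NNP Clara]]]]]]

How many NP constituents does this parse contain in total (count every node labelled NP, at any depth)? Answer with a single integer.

5

Scanning left to right, an opening `[NP` appears at word positions 1, 5, 9, 13, 16 — 5 in total.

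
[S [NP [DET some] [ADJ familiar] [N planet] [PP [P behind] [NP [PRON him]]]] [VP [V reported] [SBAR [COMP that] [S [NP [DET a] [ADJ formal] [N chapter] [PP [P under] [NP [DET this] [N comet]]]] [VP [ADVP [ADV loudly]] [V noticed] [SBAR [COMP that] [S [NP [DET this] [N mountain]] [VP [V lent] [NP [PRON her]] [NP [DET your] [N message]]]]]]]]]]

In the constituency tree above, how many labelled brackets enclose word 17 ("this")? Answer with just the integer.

9

The word sits inside DET, which is inside NP, inside S, inside SBAR, inside VP, inside S, inside SBAR, inside VP, inside S — 9 brackets in all.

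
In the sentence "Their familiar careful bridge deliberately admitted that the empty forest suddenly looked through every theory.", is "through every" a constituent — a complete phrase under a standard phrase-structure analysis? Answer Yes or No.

No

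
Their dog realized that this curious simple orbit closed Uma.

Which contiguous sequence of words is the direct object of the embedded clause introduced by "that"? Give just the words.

Uma

The verb of the embedded clause introduced by "that" is "closed"; its direct object is the NP "Uma".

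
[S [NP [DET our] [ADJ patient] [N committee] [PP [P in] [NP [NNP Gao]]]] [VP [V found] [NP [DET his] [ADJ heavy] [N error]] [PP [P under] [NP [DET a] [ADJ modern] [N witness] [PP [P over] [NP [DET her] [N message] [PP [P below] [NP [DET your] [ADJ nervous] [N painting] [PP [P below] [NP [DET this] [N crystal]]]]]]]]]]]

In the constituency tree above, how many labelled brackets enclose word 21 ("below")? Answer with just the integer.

Counting open brackets not yet closed at "below": [S [VP [PP [NP [PP [NP [PP [NP [PP [P = 10.

10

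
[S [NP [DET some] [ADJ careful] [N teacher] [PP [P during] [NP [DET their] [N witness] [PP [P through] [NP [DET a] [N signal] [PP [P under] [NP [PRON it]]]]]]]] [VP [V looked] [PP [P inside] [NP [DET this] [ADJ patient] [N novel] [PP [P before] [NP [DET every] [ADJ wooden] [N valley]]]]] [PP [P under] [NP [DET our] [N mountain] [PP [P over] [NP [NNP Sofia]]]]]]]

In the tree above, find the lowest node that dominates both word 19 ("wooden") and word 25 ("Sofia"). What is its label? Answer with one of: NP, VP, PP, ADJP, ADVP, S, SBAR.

Word 19 lies under S → VP → PP → NP → PP → NP → ADJ; word 25 lies under S → VP → PP → NP → PP → NP → NNP. The lowest shared node is the VP.

VP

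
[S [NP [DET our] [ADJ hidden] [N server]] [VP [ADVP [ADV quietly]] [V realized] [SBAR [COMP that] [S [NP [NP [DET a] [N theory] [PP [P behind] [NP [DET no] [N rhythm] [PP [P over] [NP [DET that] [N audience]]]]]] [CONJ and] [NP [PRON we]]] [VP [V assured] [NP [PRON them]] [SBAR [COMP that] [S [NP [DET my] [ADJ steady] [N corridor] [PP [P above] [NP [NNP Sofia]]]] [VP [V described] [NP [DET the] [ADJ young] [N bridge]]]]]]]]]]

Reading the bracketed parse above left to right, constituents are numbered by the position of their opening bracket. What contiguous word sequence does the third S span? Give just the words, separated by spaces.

my steady corridor above Sofia described the young bridge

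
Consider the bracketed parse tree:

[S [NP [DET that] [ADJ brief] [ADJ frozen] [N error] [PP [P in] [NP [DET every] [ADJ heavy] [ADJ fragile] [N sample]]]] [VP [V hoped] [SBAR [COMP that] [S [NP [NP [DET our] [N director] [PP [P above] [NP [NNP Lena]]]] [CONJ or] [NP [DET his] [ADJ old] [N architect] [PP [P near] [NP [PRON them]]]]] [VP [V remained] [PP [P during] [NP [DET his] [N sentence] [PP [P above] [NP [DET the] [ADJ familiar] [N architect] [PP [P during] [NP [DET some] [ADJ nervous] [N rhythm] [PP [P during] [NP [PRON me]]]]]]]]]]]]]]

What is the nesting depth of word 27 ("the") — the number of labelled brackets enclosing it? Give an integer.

Counting open brackets not yet closed at "the": [S [VP [SBAR [S [VP [PP [NP [PP [NP [DET = 10.

10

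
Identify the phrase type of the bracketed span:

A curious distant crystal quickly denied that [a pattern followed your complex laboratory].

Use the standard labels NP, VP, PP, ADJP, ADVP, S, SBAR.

The span is built around the head "followed" — a clause (S).

S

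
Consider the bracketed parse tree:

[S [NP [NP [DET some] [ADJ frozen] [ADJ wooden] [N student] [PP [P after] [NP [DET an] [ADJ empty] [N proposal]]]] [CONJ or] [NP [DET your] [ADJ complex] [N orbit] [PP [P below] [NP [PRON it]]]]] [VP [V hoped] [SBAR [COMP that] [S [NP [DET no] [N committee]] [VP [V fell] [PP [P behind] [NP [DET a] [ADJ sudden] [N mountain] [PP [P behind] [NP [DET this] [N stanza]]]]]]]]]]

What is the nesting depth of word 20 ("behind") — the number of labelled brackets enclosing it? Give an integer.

Path from the root down to the word: S → VP → SBAR → S → VP → PP → P. That is 7 enclosing brackets.

7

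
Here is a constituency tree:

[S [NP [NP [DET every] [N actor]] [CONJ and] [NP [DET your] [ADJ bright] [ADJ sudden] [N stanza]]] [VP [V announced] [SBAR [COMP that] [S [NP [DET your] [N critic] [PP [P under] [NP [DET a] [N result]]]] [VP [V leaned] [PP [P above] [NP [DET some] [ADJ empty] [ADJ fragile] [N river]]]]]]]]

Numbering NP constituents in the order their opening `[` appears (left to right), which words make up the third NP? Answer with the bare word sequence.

In left-to-right order the NP constituents are "every actor and your bright sudden stanza"; "every actor"; "your bright sudden stanza"; "your critic under a result"; "a result"; "some empty fragile river". Number 3 is "your bright sudden stanza".

your bright sudden stanza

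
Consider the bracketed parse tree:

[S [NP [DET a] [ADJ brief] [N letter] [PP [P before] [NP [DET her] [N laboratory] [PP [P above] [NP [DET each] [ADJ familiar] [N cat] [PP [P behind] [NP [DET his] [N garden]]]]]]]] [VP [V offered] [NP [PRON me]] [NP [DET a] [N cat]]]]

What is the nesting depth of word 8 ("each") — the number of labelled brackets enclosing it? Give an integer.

The word sits inside DET, which is inside NP, inside PP, inside NP, inside PP, inside NP, inside S — 7 brackets in all.

7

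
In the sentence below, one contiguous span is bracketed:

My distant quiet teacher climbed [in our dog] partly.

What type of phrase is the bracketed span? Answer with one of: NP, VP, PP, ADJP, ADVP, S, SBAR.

The span is built around the preposition "in" — a prepositional phrase (PP).

PP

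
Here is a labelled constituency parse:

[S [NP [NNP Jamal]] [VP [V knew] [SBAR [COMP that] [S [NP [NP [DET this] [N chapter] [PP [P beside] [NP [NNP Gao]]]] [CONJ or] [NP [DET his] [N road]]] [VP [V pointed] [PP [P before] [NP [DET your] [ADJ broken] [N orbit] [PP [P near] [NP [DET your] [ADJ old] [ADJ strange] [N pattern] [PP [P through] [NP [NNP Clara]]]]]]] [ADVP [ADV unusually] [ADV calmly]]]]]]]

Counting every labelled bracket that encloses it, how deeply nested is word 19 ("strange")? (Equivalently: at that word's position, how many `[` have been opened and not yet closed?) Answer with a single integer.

10

Counting open brackets not yet closed at "strange": [S [VP [SBAR [S [VP [PP [NP [PP [NP [ADJ = 10.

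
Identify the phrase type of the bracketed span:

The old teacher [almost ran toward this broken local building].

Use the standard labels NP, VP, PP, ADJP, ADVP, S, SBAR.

VP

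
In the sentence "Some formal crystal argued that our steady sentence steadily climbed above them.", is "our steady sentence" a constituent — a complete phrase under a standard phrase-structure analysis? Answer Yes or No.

These words form the whole noun phrase headed by "sentence", so yes — one constituent.

Yes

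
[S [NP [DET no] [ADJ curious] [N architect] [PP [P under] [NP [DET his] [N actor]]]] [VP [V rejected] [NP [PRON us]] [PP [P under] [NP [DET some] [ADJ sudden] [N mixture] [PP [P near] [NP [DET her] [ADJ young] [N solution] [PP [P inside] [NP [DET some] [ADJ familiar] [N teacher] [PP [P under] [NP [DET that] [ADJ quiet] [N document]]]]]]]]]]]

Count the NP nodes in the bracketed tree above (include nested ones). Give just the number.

Listing each NP by its span: [NP no curious architect under his actor]; [NP his actor]; [NP us]; [NP some sudden mixture near her young solution inside some familiar teacher under that quiet document]; [NP her young solution inside some familiar teacher under that quiet document]; [NP some familiar teacher under that quiet document] … — that makes 7.

7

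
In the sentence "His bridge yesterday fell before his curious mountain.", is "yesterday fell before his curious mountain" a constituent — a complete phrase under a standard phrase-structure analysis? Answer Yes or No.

"yesterday fell before his curious mountain" is exactly the verb phrase [VP yesterday fell before his curious mountain], a complete constituent.

Yes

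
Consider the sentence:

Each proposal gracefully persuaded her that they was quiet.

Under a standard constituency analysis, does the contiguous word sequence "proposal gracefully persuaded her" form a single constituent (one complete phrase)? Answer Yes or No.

The smallest constituent containing the whole sequence is the clause [S each proposal gracefully persuaded her that they was quiet], but the sequence is only part of it — it straddles the boundary between noun phrase "each proposal" and verb phrase "gracefully persuaded her that they was quiet".

No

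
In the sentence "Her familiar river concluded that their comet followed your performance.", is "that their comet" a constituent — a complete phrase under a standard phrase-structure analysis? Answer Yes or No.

No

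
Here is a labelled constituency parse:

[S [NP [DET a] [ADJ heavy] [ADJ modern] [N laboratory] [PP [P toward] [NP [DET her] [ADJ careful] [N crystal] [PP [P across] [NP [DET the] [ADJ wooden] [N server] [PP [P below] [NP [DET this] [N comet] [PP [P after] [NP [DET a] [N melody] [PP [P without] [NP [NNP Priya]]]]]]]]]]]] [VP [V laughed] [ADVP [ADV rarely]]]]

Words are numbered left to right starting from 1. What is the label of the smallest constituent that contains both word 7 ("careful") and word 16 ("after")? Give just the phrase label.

NP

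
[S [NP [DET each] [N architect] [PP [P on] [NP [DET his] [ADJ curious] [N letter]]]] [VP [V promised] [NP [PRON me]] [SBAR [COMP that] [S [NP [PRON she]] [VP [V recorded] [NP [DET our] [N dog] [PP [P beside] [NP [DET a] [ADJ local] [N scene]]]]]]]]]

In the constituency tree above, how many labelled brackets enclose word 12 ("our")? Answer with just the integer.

7

Counting open brackets not yet closed at "our": [S [VP [SBAR [S [VP [NP [DET = 7.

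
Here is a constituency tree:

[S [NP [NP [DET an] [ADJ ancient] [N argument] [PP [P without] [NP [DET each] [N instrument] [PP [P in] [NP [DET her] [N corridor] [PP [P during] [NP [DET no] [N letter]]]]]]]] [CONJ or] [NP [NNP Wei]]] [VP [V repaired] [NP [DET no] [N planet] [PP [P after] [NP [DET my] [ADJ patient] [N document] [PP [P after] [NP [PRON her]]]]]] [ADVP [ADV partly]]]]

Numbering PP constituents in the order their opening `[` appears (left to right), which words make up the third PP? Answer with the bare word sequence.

during no letter

The PP opening brackets appear, in order, over: "without each instrument in her corridor during no letter"; "in her corridor during no letter"; "during no letter"; "after my patient document after her"; "after her". The third one spans "during no letter".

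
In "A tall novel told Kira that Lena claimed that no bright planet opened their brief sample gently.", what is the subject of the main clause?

"a tall novel" is the NP that combines with the VP headed by "told" to form the main clause — the subject.

a tall novel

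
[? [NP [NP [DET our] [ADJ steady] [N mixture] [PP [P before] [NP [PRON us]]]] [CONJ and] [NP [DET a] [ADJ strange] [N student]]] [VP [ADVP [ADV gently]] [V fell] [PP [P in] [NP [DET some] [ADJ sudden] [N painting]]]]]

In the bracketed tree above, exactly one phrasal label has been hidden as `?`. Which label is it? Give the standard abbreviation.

Looking at what the `?` directly dominates — NP, VP — this is a clause (S).

S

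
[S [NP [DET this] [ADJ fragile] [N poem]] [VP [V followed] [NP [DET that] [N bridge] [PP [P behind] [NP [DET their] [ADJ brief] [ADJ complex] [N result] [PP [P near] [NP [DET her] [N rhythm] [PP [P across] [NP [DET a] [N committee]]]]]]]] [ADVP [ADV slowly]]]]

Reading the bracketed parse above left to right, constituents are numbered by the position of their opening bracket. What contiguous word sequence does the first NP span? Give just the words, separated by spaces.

The NP opening brackets appear, in order, over: "this fragile poem"; "that bridge behind their brief complex result near her rhythm across a committee"; "their brief complex result near her rhythm across a committee"; "her rhythm across a committee"; "a committee". The first one spans "this fragile poem".

this fragile poem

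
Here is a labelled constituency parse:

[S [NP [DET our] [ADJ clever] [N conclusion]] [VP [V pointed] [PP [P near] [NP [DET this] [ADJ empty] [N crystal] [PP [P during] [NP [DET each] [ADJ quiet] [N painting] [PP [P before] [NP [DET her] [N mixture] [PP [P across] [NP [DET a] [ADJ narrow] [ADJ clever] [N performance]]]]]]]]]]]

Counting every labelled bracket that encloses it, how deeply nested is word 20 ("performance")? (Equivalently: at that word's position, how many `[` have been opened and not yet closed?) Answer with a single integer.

Counting open brackets not yet closed at "performance": [S [VP [PP [NP [PP [NP [PP [NP [PP [NP [N = 11.

11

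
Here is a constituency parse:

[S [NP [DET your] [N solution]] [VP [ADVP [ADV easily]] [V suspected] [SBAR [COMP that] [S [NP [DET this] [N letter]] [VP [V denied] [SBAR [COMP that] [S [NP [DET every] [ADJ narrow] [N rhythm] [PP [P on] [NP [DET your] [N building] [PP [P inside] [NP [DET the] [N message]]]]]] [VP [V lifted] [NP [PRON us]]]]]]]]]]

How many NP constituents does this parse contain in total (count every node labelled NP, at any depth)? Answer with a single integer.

6

The NP constituents are: [NP your solution]; [NP this letter]; [NP every narrow rhythm on your building inside the message]; [NP your building inside the message]; [NP the message]; [NP us]. Total: 6.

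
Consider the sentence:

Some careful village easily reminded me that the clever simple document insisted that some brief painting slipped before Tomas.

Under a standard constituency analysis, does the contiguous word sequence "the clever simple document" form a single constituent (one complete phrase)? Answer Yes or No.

Yes

The sequence corresponds to a single NP node — the noun phrase "the clever simple document".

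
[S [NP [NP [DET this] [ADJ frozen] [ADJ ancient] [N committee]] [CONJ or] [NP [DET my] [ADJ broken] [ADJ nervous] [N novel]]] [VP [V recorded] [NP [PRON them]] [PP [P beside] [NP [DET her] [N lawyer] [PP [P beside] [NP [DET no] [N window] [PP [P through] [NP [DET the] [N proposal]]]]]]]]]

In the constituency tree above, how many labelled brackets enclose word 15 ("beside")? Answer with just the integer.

Counting open brackets not yet closed at "beside": [S [VP [PP [NP [PP [P = 6.

6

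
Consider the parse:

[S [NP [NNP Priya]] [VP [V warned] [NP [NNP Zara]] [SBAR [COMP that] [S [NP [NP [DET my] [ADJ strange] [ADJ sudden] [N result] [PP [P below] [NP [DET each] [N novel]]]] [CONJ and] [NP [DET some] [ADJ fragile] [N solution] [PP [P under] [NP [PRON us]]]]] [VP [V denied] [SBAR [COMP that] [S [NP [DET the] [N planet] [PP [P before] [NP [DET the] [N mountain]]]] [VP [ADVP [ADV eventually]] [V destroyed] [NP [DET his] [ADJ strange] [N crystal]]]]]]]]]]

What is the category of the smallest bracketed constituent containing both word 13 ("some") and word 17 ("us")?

NP

Both words fall inside [NP some fragile solution under us] (words 13–17), and no smaller constituent contains them both. Label: NP.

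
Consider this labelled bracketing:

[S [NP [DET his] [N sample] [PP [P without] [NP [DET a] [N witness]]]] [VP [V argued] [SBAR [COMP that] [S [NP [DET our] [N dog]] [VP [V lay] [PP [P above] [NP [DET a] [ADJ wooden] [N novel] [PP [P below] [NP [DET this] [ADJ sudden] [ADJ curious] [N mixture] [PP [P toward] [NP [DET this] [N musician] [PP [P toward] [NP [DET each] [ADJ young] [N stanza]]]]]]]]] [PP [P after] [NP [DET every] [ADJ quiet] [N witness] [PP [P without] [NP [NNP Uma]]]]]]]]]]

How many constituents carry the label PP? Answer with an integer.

7

Scanning left to right, an opening `[PP` appears at word positions 3, 11, 15, 20, 23, 27, 31 — 7 in total.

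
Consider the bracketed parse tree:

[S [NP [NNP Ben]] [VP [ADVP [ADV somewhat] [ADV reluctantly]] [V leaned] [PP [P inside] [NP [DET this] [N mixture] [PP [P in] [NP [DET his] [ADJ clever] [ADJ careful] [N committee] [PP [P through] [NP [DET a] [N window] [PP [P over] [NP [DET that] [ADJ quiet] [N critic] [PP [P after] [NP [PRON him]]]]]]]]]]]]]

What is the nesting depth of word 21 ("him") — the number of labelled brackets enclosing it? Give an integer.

13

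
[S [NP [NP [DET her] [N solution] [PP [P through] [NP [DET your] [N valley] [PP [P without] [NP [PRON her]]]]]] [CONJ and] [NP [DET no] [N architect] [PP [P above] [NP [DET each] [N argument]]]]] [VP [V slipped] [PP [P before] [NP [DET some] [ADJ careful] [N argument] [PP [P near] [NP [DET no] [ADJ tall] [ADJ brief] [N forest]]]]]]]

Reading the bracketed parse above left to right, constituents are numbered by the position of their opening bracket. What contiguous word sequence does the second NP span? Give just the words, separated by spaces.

her solution through your valley without her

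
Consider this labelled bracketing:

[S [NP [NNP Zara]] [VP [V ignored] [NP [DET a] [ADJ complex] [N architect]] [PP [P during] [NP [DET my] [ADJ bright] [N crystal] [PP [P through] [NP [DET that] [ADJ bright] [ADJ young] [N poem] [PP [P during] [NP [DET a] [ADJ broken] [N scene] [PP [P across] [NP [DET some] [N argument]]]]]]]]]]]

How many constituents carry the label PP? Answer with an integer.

Scanning left to right, an opening `[PP` appears at word positions 6, 10, 15, 19 — 4 in total.

4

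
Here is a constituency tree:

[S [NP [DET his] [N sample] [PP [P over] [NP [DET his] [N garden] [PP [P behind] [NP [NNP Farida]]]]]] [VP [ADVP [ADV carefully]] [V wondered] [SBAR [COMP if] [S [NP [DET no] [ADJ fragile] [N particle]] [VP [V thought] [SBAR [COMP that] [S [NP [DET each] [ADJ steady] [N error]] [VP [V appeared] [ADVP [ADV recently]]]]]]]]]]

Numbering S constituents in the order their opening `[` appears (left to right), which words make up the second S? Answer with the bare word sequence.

no fragile particle thought that each steady error appeared recently

In left-to-right order the S constituents are "his sample over his garden behind Farida carefully wondered if no fragile particle thought that each steady error appeared recently"; "no fragile particle thought that each steady error appeared recently"; "each steady error appeared recently". Number 2 is "no fragile particle thought that each steady error appeared recently".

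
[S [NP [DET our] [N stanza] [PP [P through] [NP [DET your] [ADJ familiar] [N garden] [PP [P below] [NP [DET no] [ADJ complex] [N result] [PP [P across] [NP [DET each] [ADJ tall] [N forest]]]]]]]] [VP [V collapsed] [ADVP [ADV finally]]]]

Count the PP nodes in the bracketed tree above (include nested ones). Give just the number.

Listing each PP by its span: [PP through your familiar garden below no complex result across each tall forest]; [PP below no complex result across each tall forest]; [PP across each tall forest] — that makes 3.

3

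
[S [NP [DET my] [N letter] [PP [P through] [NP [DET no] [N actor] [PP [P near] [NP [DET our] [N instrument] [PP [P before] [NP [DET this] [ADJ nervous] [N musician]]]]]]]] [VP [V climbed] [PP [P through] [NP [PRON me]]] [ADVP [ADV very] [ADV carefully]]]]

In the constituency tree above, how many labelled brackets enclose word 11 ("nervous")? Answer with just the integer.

9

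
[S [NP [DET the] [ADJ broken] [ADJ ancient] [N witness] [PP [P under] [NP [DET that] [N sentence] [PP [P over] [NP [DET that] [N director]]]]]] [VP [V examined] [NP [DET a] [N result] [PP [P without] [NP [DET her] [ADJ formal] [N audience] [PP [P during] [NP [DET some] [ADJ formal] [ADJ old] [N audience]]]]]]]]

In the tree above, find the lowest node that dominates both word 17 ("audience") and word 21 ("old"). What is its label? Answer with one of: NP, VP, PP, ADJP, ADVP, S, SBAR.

The smallest bracket enclosing both words is [NP her formal audience during some formal old audience], so the label is NP.

NP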